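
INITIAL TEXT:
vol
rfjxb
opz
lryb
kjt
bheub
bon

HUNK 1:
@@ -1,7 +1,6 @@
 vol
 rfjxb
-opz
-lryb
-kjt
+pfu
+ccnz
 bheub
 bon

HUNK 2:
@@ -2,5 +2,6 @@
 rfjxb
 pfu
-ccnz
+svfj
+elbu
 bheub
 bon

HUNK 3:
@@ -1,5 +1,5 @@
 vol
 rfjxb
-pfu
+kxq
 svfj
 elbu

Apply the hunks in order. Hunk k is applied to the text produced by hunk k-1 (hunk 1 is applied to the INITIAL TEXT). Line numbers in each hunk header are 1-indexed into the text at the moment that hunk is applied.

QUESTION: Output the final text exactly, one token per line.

Hunk 1: at line 1 remove [opz,lryb,kjt] add [pfu,ccnz] -> 6 lines: vol rfjxb pfu ccnz bheub bon
Hunk 2: at line 2 remove [ccnz] add [svfj,elbu] -> 7 lines: vol rfjxb pfu svfj elbu bheub bon
Hunk 3: at line 1 remove [pfu] add [kxq] -> 7 lines: vol rfjxb kxq svfj elbu bheub bon

Answer: vol
rfjxb
kxq
svfj
elbu
bheub
bon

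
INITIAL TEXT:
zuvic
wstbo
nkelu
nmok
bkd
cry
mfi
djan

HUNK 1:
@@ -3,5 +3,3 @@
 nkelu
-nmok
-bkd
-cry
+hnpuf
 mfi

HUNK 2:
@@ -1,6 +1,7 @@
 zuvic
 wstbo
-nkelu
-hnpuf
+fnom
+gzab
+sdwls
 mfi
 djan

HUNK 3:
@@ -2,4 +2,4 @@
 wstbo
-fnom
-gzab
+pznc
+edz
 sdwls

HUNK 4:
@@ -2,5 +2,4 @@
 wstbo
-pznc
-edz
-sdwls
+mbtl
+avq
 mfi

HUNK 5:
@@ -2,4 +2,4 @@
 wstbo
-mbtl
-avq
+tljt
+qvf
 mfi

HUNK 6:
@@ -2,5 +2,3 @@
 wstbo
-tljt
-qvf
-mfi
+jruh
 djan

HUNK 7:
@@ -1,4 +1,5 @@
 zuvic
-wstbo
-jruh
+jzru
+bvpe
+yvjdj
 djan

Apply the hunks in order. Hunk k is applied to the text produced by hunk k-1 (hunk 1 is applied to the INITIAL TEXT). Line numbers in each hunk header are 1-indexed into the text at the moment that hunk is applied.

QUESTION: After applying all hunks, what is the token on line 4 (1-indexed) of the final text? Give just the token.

Answer: yvjdj

Derivation:
Hunk 1: at line 3 remove [nmok,bkd,cry] add [hnpuf] -> 6 lines: zuvic wstbo nkelu hnpuf mfi djan
Hunk 2: at line 1 remove [nkelu,hnpuf] add [fnom,gzab,sdwls] -> 7 lines: zuvic wstbo fnom gzab sdwls mfi djan
Hunk 3: at line 2 remove [fnom,gzab] add [pznc,edz] -> 7 lines: zuvic wstbo pznc edz sdwls mfi djan
Hunk 4: at line 2 remove [pznc,edz,sdwls] add [mbtl,avq] -> 6 lines: zuvic wstbo mbtl avq mfi djan
Hunk 5: at line 2 remove [mbtl,avq] add [tljt,qvf] -> 6 lines: zuvic wstbo tljt qvf mfi djan
Hunk 6: at line 2 remove [tljt,qvf,mfi] add [jruh] -> 4 lines: zuvic wstbo jruh djan
Hunk 7: at line 1 remove [wstbo,jruh] add [jzru,bvpe,yvjdj] -> 5 lines: zuvic jzru bvpe yvjdj djan
Final line 4: yvjdj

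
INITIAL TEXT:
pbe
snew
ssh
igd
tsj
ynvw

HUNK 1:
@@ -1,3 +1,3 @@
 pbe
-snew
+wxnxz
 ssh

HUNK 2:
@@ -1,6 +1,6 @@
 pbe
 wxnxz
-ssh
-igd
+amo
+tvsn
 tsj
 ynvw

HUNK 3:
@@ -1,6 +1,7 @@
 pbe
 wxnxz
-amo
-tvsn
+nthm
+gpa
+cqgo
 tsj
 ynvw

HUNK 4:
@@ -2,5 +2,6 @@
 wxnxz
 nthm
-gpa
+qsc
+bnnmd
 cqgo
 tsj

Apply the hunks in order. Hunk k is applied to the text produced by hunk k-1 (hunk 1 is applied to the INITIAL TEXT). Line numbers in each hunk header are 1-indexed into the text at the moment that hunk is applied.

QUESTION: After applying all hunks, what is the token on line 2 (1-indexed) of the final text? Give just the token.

Answer: wxnxz

Derivation:
Hunk 1: at line 1 remove [snew] add [wxnxz] -> 6 lines: pbe wxnxz ssh igd tsj ynvw
Hunk 2: at line 1 remove [ssh,igd] add [amo,tvsn] -> 6 lines: pbe wxnxz amo tvsn tsj ynvw
Hunk 3: at line 1 remove [amo,tvsn] add [nthm,gpa,cqgo] -> 7 lines: pbe wxnxz nthm gpa cqgo tsj ynvw
Hunk 4: at line 2 remove [gpa] add [qsc,bnnmd] -> 8 lines: pbe wxnxz nthm qsc bnnmd cqgo tsj ynvw
Final line 2: wxnxz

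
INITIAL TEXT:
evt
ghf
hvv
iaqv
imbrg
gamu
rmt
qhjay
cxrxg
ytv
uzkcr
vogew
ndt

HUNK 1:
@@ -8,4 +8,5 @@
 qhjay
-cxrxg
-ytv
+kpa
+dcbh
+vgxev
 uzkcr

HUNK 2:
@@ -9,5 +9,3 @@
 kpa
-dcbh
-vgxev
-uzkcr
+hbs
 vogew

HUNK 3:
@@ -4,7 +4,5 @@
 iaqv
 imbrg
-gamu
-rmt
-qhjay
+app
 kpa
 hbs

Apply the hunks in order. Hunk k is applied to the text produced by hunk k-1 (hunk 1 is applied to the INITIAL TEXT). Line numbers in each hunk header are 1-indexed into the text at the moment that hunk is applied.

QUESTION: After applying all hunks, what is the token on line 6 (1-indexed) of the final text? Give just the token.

Answer: app

Derivation:
Hunk 1: at line 8 remove [cxrxg,ytv] add [kpa,dcbh,vgxev] -> 14 lines: evt ghf hvv iaqv imbrg gamu rmt qhjay kpa dcbh vgxev uzkcr vogew ndt
Hunk 2: at line 9 remove [dcbh,vgxev,uzkcr] add [hbs] -> 12 lines: evt ghf hvv iaqv imbrg gamu rmt qhjay kpa hbs vogew ndt
Hunk 3: at line 4 remove [gamu,rmt,qhjay] add [app] -> 10 lines: evt ghf hvv iaqv imbrg app kpa hbs vogew ndt
Final line 6: app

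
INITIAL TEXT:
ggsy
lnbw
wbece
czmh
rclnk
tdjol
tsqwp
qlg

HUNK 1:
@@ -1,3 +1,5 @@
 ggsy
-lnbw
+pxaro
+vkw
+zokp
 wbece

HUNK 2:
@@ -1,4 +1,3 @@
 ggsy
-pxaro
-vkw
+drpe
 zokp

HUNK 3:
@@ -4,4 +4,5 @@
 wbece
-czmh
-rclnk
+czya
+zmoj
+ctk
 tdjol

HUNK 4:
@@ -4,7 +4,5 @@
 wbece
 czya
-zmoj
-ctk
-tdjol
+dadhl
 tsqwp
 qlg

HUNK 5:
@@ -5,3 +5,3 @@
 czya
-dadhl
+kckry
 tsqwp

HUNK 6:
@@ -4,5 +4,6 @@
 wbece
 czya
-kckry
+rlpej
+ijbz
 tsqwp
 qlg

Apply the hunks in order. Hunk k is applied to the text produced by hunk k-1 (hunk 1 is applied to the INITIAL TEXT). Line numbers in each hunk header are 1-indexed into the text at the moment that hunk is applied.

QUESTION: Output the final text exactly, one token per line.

Hunk 1: at line 1 remove [lnbw] add [pxaro,vkw,zokp] -> 10 lines: ggsy pxaro vkw zokp wbece czmh rclnk tdjol tsqwp qlg
Hunk 2: at line 1 remove [pxaro,vkw] add [drpe] -> 9 lines: ggsy drpe zokp wbece czmh rclnk tdjol tsqwp qlg
Hunk 3: at line 4 remove [czmh,rclnk] add [czya,zmoj,ctk] -> 10 lines: ggsy drpe zokp wbece czya zmoj ctk tdjol tsqwp qlg
Hunk 4: at line 4 remove [zmoj,ctk,tdjol] add [dadhl] -> 8 lines: ggsy drpe zokp wbece czya dadhl tsqwp qlg
Hunk 5: at line 5 remove [dadhl] add [kckry] -> 8 lines: ggsy drpe zokp wbece czya kckry tsqwp qlg
Hunk 6: at line 4 remove [kckry] add [rlpej,ijbz] -> 9 lines: ggsy drpe zokp wbece czya rlpej ijbz tsqwp qlg

Answer: ggsy
drpe
zokp
wbece
czya
rlpej
ijbz
tsqwp
qlg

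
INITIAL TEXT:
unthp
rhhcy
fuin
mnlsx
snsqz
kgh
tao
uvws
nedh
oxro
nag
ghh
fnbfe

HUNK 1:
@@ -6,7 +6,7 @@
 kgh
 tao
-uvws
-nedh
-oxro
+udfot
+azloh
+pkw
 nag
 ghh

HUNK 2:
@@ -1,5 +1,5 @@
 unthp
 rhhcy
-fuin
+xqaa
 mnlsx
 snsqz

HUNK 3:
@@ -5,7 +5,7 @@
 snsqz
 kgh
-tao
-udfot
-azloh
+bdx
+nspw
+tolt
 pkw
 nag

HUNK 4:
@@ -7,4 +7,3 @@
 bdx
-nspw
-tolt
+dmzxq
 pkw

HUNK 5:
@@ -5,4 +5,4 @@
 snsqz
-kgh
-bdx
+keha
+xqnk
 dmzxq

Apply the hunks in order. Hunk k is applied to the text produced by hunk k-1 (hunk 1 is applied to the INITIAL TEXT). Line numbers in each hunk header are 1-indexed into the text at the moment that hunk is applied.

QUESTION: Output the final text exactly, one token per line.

Answer: unthp
rhhcy
xqaa
mnlsx
snsqz
keha
xqnk
dmzxq
pkw
nag
ghh
fnbfe

Derivation:
Hunk 1: at line 6 remove [uvws,nedh,oxro] add [udfot,azloh,pkw] -> 13 lines: unthp rhhcy fuin mnlsx snsqz kgh tao udfot azloh pkw nag ghh fnbfe
Hunk 2: at line 1 remove [fuin] add [xqaa] -> 13 lines: unthp rhhcy xqaa mnlsx snsqz kgh tao udfot azloh pkw nag ghh fnbfe
Hunk 3: at line 5 remove [tao,udfot,azloh] add [bdx,nspw,tolt] -> 13 lines: unthp rhhcy xqaa mnlsx snsqz kgh bdx nspw tolt pkw nag ghh fnbfe
Hunk 4: at line 7 remove [nspw,tolt] add [dmzxq] -> 12 lines: unthp rhhcy xqaa mnlsx snsqz kgh bdx dmzxq pkw nag ghh fnbfe
Hunk 5: at line 5 remove [kgh,bdx] add [keha,xqnk] -> 12 lines: unthp rhhcy xqaa mnlsx snsqz keha xqnk dmzxq pkw nag ghh fnbfe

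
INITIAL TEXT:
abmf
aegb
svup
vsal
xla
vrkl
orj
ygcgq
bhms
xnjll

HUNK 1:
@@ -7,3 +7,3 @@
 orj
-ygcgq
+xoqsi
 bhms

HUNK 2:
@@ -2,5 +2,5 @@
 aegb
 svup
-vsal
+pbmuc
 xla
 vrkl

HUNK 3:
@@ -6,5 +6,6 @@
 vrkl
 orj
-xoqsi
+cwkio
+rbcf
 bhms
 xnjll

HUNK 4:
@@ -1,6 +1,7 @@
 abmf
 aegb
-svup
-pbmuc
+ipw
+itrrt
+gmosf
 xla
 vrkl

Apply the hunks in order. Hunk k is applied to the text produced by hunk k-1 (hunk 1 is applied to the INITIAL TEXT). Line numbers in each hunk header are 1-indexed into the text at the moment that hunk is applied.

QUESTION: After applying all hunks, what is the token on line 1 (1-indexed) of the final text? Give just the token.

Answer: abmf

Derivation:
Hunk 1: at line 7 remove [ygcgq] add [xoqsi] -> 10 lines: abmf aegb svup vsal xla vrkl orj xoqsi bhms xnjll
Hunk 2: at line 2 remove [vsal] add [pbmuc] -> 10 lines: abmf aegb svup pbmuc xla vrkl orj xoqsi bhms xnjll
Hunk 3: at line 6 remove [xoqsi] add [cwkio,rbcf] -> 11 lines: abmf aegb svup pbmuc xla vrkl orj cwkio rbcf bhms xnjll
Hunk 4: at line 1 remove [svup,pbmuc] add [ipw,itrrt,gmosf] -> 12 lines: abmf aegb ipw itrrt gmosf xla vrkl orj cwkio rbcf bhms xnjll
Final line 1: abmf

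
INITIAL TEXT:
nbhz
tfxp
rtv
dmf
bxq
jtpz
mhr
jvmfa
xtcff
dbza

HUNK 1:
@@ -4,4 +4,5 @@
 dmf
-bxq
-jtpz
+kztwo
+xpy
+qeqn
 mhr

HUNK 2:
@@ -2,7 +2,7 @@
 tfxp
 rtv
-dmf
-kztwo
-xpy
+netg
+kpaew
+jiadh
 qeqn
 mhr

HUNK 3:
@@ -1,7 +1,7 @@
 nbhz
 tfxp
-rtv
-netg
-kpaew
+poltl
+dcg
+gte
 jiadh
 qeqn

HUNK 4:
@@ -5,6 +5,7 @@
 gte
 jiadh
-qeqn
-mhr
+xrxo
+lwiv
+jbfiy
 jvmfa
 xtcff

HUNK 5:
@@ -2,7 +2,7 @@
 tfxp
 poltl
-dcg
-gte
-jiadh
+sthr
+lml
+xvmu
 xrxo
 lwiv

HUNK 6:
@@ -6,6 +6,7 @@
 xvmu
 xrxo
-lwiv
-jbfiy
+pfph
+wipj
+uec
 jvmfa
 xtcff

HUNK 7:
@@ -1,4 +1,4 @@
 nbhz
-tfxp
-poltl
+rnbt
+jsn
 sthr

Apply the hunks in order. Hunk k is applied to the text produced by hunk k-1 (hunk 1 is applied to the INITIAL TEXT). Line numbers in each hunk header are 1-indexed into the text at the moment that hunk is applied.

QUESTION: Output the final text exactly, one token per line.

Answer: nbhz
rnbt
jsn
sthr
lml
xvmu
xrxo
pfph
wipj
uec
jvmfa
xtcff
dbza

Derivation:
Hunk 1: at line 4 remove [bxq,jtpz] add [kztwo,xpy,qeqn] -> 11 lines: nbhz tfxp rtv dmf kztwo xpy qeqn mhr jvmfa xtcff dbza
Hunk 2: at line 2 remove [dmf,kztwo,xpy] add [netg,kpaew,jiadh] -> 11 lines: nbhz tfxp rtv netg kpaew jiadh qeqn mhr jvmfa xtcff dbza
Hunk 3: at line 1 remove [rtv,netg,kpaew] add [poltl,dcg,gte] -> 11 lines: nbhz tfxp poltl dcg gte jiadh qeqn mhr jvmfa xtcff dbza
Hunk 4: at line 5 remove [qeqn,mhr] add [xrxo,lwiv,jbfiy] -> 12 lines: nbhz tfxp poltl dcg gte jiadh xrxo lwiv jbfiy jvmfa xtcff dbza
Hunk 5: at line 2 remove [dcg,gte,jiadh] add [sthr,lml,xvmu] -> 12 lines: nbhz tfxp poltl sthr lml xvmu xrxo lwiv jbfiy jvmfa xtcff dbza
Hunk 6: at line 6 remove [lwiv,jbfiy] add [pfph,wipj,uec] -> 13 lines: nbhz tfxp poltl sthr lml xvmu xrxo pfph wipj uec jvmfa xtcff dbza
Hunk 7: at line 1 remove [tfxp,poltl] add [rnbt,jsn] -> 13 lines: nbhz rnbt jsn sthr lml xvmu xrxo pfph wipj uec jvmfa xtcff dbza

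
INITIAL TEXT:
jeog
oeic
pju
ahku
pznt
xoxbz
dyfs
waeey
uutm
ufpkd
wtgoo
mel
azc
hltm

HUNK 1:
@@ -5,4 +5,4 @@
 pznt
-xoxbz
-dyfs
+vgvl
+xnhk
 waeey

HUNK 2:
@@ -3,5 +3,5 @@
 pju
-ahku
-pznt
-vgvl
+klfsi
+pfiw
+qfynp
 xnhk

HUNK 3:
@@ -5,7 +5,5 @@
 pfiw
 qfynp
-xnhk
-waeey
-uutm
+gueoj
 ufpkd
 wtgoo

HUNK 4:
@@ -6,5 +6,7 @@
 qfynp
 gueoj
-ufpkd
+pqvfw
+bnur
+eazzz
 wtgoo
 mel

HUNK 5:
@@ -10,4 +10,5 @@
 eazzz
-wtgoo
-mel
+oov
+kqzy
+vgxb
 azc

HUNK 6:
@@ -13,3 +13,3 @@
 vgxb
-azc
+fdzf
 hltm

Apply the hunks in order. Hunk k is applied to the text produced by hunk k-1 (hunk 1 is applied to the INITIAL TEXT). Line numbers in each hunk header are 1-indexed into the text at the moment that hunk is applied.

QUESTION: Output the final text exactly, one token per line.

Answer: jeog
oeic
pju
klfsi
pfiw
qfynp
gueoj
pqvfw
bnur
eazzz
oov
kqzy
vgxb
fdzf
hltm

Derivation:
Hunk 1: at line 5 remove [xoxbz,dyfs] add [vgvl,xnhk] -> 14 lines: jeog oeic pju ahku pznt vgvl xnhk waeey uutm ufpkd wtgoo mel azc hltm
Hunk 2: at line 3 remove [ahku,pznt,vgvl] add [klfsi,pfiw,qfynp] -> 14 lines: jeog oeic pju klfsi pfiw qfynp xnhk waeey uutm ufpkd wtgoo mel azc hltm
Hunk 3: at line 5 remove [xnhk,waeey,uutm] add [gueoj] -> 12 lines: jeog oeic pju klfsi pfiw qfynp gueoj ufpkd wtgoo mel azc hltm
Hunk 4: at line 6 remove [ufpkd] add [pqvfw,bnur,eazzz] -> 14 lines: jeog oeic pju klfsi pfiw qfynp gueoj pqvfw bnur eazzz wtgoo mel azc hltm
Hunk 5: at line 10 remove [wtgoo,mel] add [oov,kqzy,vgxb] -> 15 lines: jeog oeic pju klfsi pfiw qfynp gueoj pqvfw bnur eazzz oov kqzy vgxb azc hltm
Hunk 6: at line 13 remove [azc] add [fdzf] -> 15 lines: jeog oeic pju klfsi pfiw qfynp gueoj pqvfw bnur eazzz oov kqzy vgxb fdzf hltm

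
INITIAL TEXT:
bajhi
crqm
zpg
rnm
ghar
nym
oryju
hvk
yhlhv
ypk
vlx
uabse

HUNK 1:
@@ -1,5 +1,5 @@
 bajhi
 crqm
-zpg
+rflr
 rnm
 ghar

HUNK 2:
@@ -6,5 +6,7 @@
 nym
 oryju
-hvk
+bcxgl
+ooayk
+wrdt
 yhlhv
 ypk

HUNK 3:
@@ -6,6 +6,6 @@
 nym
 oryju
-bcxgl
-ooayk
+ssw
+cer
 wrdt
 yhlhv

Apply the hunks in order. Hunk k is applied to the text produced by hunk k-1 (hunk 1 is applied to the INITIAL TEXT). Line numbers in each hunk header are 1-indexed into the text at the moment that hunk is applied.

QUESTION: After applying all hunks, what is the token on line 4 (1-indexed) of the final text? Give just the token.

Hunk 1: at line 1 remove [zpg] add [rflr] -> 12 lines: bajhi crqm rflr rnm ghar nym oryju hvk yhlhv ypk vlx uabse
Hunk 2: at line 6 remove [hvk] add [bcxgl,ooayk,wrdt] -> 14 lines: bajhi crqm rflr rnm ghar nym oryju bcxgl ooayk wrdt yhlhv ypk vlx uabse
Hunk 3: at line 6 remove [bcxgl,ooayk] add [ssw,cer] -> 14 lines: bajhi crqm rflr rnm ghar nym oryju ssw cer wrdt yhlhv ypk vlx uabse
Final line 4: rnm

Answer: rnm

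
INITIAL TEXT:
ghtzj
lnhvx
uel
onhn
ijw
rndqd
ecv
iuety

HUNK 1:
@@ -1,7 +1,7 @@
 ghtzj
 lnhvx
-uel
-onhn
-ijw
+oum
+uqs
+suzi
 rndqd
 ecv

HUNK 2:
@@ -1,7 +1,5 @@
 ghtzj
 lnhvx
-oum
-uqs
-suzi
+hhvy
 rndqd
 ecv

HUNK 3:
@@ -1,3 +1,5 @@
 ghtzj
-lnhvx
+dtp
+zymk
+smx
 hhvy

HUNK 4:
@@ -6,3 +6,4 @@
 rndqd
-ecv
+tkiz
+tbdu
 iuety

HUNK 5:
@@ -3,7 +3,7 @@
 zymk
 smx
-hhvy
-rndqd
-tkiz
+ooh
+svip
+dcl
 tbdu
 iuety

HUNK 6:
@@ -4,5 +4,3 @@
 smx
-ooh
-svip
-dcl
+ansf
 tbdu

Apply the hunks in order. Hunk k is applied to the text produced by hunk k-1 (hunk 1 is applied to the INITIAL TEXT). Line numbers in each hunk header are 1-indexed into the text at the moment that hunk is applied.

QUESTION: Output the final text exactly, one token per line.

Answer: ghtzj
dtp
zymk
smx
ansf
tbdu
iuety

Derivation:
Hunk 1: at line 1 remove [uel,onhn,ijw] add [oum,uqs,suzi] -> 8 lines: ghtzj lnhvx oum uqs suzi rndqd ecv iuety
Hunk 2: at line 1 remove [oum,uqs,suzi] add [hhvy] -> 6 lines: ghtzj lnhvx hhvy rndqd ecv iuety
Hunk 3: at line 1 remove [lnhvx] add [dtp,zymk,smx] -> 8 lines: ghtzj dtp zymk smx hhvy rndqd ecv iuety
Hunk 4: at line 6 remove [ecv] add [tkiz,tbdu] -> 9 lines: ghtzj dtp zymk smx hhvy rndqd tkiz tbdu iuety
Hunk 5: at line 3 remove [hhvy,rndqd,tkiz] add [ooh,svip,dcl] -> 9 lines: ghtzj dtp zymk smx ooh svip dcl tbdu iuety
Hunk 6: at line 4 remove [ooh,svip,dcl] add [ansf] -> 7 lines: ghtzj dtp zymk smx ansf tbdu iuety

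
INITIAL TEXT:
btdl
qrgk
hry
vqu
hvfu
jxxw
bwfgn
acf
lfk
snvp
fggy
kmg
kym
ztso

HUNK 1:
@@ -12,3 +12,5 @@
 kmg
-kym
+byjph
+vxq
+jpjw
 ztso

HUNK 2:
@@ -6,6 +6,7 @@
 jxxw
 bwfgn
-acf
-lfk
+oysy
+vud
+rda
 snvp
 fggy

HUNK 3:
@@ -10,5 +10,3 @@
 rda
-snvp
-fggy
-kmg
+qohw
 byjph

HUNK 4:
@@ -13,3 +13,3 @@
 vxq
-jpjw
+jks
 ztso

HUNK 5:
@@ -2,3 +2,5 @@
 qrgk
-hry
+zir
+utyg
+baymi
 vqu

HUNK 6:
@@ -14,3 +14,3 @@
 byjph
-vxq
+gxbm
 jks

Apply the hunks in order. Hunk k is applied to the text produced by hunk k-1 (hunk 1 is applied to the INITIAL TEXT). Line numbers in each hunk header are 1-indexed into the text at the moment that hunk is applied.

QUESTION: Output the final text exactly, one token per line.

Hunk 1: at line 12 remove [kym] add [byjph,vxq,jpjw] -> 16 lines: btdl qrgk hry vqu hvfu jxxw bwfgn acf lfk snvp fggy kmg byjph vxq jpjw ztso
Hunk 2: at line 6 remove [acf,lfk] add [oysy,vud,rda] -> 17 lines: btdl qrgk hry vqu hvfu jxxw bwfgn oysy vud rda snvp fggy kmg byjph vxq jpjw ztso
Hunk 3: at line 10 remove [snvp,fggy,kmg] add [qohw] -> 15 lines: btdl qrgk hry vqu hvfu jxxw bwfgn oysy vud rda qohw byjph vxq jpjw ztso
Hunk 4: at line 13 remove [jpjw] add [jks] -> 15 lines: btdl qrgk hry vqu hvfu jxxw bwfgn oysy vud rda qohw byjph vxq jks ztso
Hunk 5: at line 2 remove [hry] add [zir,utyg,baymi] -> 17 lines: btdl qrgk zir utyg baymi vqu hvfu jxxw bwfgn oysy vud rda qohw byjph vxq jks ztso
Hunk 6: at line 14 remove [vxq] add [gxbm] -> 17 lines: btdl qrgk zir utyg baymi vqu hvfu jxxw bwfgn oysy vud rda qohw byjph gxbm jks ztso

Answer: btdl
qrgk
zir
utyg
baymi
vqu
hvfu
jxxw
bwfgn
oysy
vud
rda
qohw
byjph
gxbm
jks
ztso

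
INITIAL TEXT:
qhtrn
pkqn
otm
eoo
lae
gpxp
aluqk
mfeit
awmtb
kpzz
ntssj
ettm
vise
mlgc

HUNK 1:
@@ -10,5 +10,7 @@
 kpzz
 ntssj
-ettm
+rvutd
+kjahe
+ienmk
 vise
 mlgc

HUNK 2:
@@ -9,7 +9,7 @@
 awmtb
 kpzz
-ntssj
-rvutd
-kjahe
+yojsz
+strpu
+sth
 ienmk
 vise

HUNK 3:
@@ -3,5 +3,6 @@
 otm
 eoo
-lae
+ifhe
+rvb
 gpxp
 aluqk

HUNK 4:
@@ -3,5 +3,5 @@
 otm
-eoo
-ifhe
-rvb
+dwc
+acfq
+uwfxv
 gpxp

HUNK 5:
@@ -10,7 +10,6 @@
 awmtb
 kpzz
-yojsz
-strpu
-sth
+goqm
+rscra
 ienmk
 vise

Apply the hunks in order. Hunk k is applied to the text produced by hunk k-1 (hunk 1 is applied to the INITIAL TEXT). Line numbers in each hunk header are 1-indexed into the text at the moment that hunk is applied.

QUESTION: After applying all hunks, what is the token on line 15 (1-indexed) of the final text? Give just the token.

Hunk 1: at line 10 remove [ettm] add [rvutd,kjahe,ienmk] -> 16 lines: qhtrn pkqn otm eoo lae gpxp aluqk mfeit awmtb kpzz ntssj rvutd kjahe ienmk vise mlgc
Hunk 2: at line 9 remove [ntssj,rvutd,kjahe] add [yojsz,strpu,sth] -> 16 lines: qhtrn pkqn otm eoo lae gpxp aluqk mfeit awmtb kpzz yojsz strpu sth ienmk vise mlgc
Hunk 3: at line 3 remove [lae] add [ifhe,rvb] -> 17 lines: qhtrn pkqn otm eoo ifhe rvb gpxp aluqk mfeit awmtb kpzz yojsz strpu sth ienmk vise mlgc
Hunk 4: at line 3 remove [eoo,ifhe,rvb] add [dwc,acfq,uwfxv] -> 17 lines: qhtrn pkqn otm dwc acfq uwfxv gpxp aluqk mfeit awmtb kpzz yojsz strpu sth ienmk vise mlgc
Hunk 5: at line 10 remove [yojsz,strpu,sth] add [goqm,rscra] -> 16 lines: qhtrn pkqn otm dwc acfq uwfxv gpxp aluqk mfeit awmtb kpzz goqm rscra ienmk vise mlgc
Final line 15: vise

Answer: vise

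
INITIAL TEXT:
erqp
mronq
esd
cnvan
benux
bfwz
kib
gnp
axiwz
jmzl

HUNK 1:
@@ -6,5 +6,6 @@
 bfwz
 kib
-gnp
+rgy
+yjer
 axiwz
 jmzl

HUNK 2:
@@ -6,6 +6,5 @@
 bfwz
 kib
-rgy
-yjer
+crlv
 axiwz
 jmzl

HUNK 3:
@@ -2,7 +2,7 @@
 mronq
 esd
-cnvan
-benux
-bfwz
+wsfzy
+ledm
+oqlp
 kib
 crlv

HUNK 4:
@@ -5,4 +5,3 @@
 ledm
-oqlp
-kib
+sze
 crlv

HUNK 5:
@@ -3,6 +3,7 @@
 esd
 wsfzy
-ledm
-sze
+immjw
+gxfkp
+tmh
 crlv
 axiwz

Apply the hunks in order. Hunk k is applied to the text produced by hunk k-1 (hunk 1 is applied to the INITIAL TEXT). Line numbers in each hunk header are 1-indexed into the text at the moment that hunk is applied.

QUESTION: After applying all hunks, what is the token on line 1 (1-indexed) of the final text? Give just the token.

Hunk 1: at line 6 remove [gnp] add [rgy,yjer] -> 11 lines: erqp mronq esd cnvan benux bfwz kib rgy yjer axiwz jmzl
Hunk 2: at line 6 remove [rgy,yjer] add [crlv] -> 10 lines: erqp mronq esd cnvan benux bfwz kib crlv axiwz jmzl
Hunk 3: at line 2 remove [cnvan,benux,bfwz] add [wsfzy,ledm,oqlp] -> 10 lines: erqp mronq esd wsfzy ledm oqlp kib crlv axiwz jmzl
Hunk 4: at line 5 remove [oqlp,kib] add [sze] -> 9 lines: erqp mronq esd wsfzy ledm sze crlv axiwz jmzl
Hunk 5: at line 3 remove [ledm,sze] add [immjw,gxfkp,tmh] -> 10 lines: erqp mronq esd wsfzy immjw gxfkp tmh crlv axiwz jmzl
Final line 1: erqp

Answer: erqp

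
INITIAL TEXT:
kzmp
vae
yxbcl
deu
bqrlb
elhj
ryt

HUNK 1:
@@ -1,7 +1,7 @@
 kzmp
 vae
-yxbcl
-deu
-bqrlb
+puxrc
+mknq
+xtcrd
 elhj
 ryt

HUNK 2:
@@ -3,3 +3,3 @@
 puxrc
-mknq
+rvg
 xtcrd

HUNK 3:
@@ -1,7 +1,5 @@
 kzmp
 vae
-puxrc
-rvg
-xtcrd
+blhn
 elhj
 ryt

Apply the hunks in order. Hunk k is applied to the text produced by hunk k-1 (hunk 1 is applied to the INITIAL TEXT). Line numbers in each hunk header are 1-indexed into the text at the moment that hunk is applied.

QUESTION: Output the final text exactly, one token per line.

Hunk 1: at line 1 remove [yxbcl,deu,bqrlb] add [puxrc,mknq,xtcrd] -> 7 lines: kzmp vae puxrc mknq xtcrd elhj ryt
Hunk 2: at line 3 remove [mknq] add [rvg] -> 7 lines: kzmp vae puxrc rvg xtcrd elhj ryt
Hunk 3: at line 1 remove [puxrc,rvg,xtcrd] add [blhn] -> 5 lines: kzmp vae blhn elhj ryt

Answer: kzmp
vae
blhn
elhj
ryt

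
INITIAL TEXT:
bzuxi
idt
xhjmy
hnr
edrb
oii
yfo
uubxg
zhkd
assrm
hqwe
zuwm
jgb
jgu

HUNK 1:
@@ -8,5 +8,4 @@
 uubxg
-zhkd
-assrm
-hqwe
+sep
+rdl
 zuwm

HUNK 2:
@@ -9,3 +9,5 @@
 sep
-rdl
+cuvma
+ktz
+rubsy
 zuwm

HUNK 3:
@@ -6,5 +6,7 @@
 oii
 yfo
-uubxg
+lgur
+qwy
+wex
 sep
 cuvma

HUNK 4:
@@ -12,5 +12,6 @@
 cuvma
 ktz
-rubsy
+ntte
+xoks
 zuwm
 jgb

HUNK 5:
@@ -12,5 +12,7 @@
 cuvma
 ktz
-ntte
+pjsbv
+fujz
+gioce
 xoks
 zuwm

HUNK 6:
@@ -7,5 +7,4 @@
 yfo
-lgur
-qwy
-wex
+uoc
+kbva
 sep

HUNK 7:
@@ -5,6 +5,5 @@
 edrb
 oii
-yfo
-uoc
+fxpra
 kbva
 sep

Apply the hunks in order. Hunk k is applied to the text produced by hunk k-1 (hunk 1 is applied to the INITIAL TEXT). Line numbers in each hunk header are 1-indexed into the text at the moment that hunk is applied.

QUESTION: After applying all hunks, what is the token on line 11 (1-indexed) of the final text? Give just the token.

Answer: ktz

Derivation:
Hunk 1: at line 8 remove [zhkd,assrm,hqwe] add [sep,rdl] -> 13 lines: bzuxi idt xhjmy hnr edrb oii yfo uubxg sep rdl zuwm jgb jgu
Hunk 2: at line 9 remove [rdl] add [cuvma,ktz,rubsy] -> 15 lines: bzuxi idt xhjmy hnr edrb oii yfo uubxg sep cuvma ktz rubsy zuwm jgb jgu
Hunk 3: at line 6 remove [uubxg] add [lgur,qwy,wex] -> 17 lines: bzuxi idt xhjmy hnr edrb oii yfo lgur qwy wex sep cuvma ktz rubsy zuwm jgb jgu
Hunk 4: at line 12 remove [rubsy] add [ntte,xoks] -> 18 lines: bzuxi idt xhjmy hnr edrb oii yfo lgur qwy wex sep cuvma ktz ntte xoks zuwm jgb jgu
Hunk 5: at line 12 remove [ntte] add [pjsbv,fujz,gioce] -> 20 lines: bzuxi idt xhjmy hnr edrb oii yfo lgur qwy wex sep cuvma ktz pjsbv fujz gioce xoks zuwm jgb jgu
Hunk 6: at line 7 remove [lgur,qwy,wex] add [uoc,kbva] -> 19 lines: bzuxi idt xhjmy hnr edrb oii yfo uoc kbva sep cuvma ktz pjsbv fujz gioce xoks zuwm jgb jgu
Hunk 7: at line 5 remove [yfo,uoc] add [fxpra] -> 18 lines: bzuxi idt xhjmy hnr edrb oii fxpra kbva sep cuvma ktz pjsbv fujz gioce xoks zuwm jgb jgu
Final line 11: ktz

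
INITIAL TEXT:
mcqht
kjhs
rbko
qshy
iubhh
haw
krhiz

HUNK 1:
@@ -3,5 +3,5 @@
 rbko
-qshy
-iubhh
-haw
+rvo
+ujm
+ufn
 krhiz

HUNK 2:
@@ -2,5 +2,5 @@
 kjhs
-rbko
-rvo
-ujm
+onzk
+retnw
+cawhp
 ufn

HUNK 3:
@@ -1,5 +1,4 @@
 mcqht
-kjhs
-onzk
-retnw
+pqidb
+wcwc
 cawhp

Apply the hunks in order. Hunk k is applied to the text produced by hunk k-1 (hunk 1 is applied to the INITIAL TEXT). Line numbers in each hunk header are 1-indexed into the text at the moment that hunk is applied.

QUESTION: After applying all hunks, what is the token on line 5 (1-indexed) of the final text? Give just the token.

Answer: ufn

Derivation:
Hunk 1: at line 3 remove [qshy,iubhh,haw] add [rvo,ujm,ufn] -> 7 lines: mcqht kjhs rbko rvo ujm ufn krhiz
Hunk 2: at line 2 remove [rbko,rvo,ujm] add [onzk,retnw,cawhp] -> 7 lines: mcqht kjhs onzk retnw cawhp ufn krhiz
Hunk 3: at line 1 remove [kjhs,onzk,retnw] add [pqidb,wcwc] -> 6 lines: mcqht pqidb wcwc cawhp ufn krhiz
Final line 5: ufn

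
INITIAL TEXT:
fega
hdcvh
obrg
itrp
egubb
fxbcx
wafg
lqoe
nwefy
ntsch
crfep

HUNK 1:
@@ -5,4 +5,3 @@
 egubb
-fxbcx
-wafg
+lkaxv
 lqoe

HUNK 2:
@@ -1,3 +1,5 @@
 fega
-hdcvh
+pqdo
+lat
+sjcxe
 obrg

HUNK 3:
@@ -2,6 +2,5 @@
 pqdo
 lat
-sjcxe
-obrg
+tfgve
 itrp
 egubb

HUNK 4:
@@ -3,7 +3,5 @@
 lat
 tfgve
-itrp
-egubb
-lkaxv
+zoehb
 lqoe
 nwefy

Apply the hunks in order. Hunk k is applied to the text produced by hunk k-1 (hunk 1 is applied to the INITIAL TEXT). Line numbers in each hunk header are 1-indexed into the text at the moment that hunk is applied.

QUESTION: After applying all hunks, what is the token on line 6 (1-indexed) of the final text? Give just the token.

Answer: lqoe

Derivation:
Hunk 1: at line 5 remove [fxbcx,wafg] add [lkaxv] -> 10 lines: fega hdcvh obrg itrp egubb lkaxv lqoe nwefy ntsch crfep
Hunk 2: at line 1 remove [hdcvh] add [pqdo,lat,sjcxe] -> 12 lines: fega pqdo lat sjcxe obrg itrp egubb lkaxv lqoe nwefy ntsch crfep
Hunk 3: at line 2 remove [sjcxe,obrg] add [tfgve] -> 11 lines: fega pqdo lat tfgve itrp egubb lkaxv lqoe nwefy ntsch crfep
Hunk 4: at line 3 remove [itrp,egubb,lkaxv] add [zoehb] -> 9 lines: fega pqdo lat tfgve zoehb lqoe nwefy ntsch crfep
Final line 6: lqoe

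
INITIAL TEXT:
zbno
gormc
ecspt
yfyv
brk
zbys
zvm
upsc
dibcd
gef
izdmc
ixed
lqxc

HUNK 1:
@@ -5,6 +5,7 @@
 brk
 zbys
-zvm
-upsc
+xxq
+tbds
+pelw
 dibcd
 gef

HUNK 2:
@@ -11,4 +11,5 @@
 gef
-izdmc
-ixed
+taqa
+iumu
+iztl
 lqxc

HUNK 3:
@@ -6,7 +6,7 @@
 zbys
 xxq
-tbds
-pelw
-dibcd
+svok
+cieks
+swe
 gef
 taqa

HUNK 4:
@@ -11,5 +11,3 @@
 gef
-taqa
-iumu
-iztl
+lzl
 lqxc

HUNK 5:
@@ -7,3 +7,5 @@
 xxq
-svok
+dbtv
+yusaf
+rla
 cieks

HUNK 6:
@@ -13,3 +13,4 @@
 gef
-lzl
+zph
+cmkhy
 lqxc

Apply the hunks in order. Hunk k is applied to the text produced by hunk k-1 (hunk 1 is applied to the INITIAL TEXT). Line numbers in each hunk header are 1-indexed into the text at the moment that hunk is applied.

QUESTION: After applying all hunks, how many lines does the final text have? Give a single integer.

Answer: 16

Derivation:
Hunk 1: at line 5 remove [zvm,upsc] add [xxq,tbds,pelw] -> 14 lines: zbno gormc ecspt yfyv brk zbys xxq tbds pelw dibcd gef izdmc ixed lqxc
Hunk 2: at line 11 remove [izdmc,ixed] add [taqa,iumu,iztl] -> 15 lines: zbno gormc ecspt yfyv brk zbys xxq tbds pelw dibcd gef taqa iumu iztl lqxc
Hunk 3: at line 6 remove [tbds,pelw,dibcd] add [svok,cieks,swe] -> 15 lines: zbno gormc ecspt yfyv brk zbys xxq svok cieks swe gef taqa iumu iztl lqxc
Hunk 4: at line 11 remove [taqa,iumu,iztl] add [lzl] -> 13 lines: zbno gormc ecspt yfyv brk zbys xxq svok cieks swe gef lzl lqxc
Hunk 5: at line 7 remove [svok] add [dbtv,yusaf,rla] -> 15 lines: zbno gormc ecspt yfyv brk zbys xxq dbtv yusaf rla cieks swe gef lzl lqxc
Hunk 6: at line 13 remove [lzl] add [zph,cmkhy] -> 16 lines: zbno gormc ecspt yfyv brk zbys xxq dbtv yusaf rla cieks swe gef zph cmkhy lqxc
Final line count: 16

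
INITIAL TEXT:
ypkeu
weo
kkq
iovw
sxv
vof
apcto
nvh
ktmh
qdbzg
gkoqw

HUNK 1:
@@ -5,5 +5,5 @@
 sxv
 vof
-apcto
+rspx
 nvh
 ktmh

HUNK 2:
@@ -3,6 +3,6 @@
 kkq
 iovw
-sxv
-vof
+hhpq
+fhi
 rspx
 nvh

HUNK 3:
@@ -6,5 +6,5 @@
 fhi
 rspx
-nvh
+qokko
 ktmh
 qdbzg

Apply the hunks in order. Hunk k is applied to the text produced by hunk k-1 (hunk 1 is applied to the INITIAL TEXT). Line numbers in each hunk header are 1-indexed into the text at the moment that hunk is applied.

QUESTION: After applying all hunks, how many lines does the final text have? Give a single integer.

Hunk 1: at line 5 remove [apcto] add [rspx] -> 11 lines: ypkeu weo kkq iovw sxv vof rspx nvh ktmh qdbzg gkoqw
Hunk 2: at line 3 remove [sxv,vof] add [hhpq,fhi] -> 11 lines: ypkeu weo kkq iovw hhpq fhi rspx nvh ktmh qdbzg gkoqw
Hunk 3: at line 6 remove [nvh] add [qokko] -> 11 lines: ypkeu weo kkq iovw hhpq fhi rspx qokko ktmh qdbzg gkoqw
Final line count: 11

Answer: 11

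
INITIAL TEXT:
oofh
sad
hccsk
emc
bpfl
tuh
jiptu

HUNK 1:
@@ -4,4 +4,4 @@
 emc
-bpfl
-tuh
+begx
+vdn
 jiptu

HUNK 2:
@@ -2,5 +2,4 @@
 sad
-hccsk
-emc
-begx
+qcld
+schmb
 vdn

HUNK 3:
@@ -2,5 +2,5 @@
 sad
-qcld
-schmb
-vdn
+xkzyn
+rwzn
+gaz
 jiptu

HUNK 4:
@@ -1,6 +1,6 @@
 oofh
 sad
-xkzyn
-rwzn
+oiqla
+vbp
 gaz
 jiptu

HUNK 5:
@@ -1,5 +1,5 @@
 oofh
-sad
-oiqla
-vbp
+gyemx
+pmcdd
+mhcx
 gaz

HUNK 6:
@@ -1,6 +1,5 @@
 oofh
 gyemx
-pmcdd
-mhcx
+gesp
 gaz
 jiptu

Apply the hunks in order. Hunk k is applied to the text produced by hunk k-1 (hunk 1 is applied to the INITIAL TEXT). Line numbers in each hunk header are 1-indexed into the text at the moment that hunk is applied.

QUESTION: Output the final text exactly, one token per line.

Hunk 1: at line 4 remove [bpfl,tuh] add [begx,vdn] -> 7 lines: oofh sad hccsk emc begx vdn jiptu
Hunk 2: at line 2 remove [hccsk,emc,begx] add [qcld,schmb] -> 6 lines: oofh sad qcld schmb vdn jiptu
Hunk 3: at line 2 remove [qcld,schmb,vdn] add [xkzyn,rwzn,gaz] -> 6 lines: oofh sad xkzyn rwzn gaz jiptu
Hunk 4: at line 1 remove [xkzyn,rwzn] add [oiqla,vbp] -> 6 lines: oofh sad oiqla vbp gaz jiptu
Hunk 5: at line 1 remove [sad,oiqla,vbp] add [gyemx,pmcdd,mhcx] -> 6 lines: oofh gyemx pmcdd mhcx gaz jiptu
Hunk 6: at line 1 remove [pmcdd,mhcx] add [gesp] -> 5 lines: oofh gyemx gesp gaz jiptu

Answer: oofh
gyemx
gesp
gaz
jiptu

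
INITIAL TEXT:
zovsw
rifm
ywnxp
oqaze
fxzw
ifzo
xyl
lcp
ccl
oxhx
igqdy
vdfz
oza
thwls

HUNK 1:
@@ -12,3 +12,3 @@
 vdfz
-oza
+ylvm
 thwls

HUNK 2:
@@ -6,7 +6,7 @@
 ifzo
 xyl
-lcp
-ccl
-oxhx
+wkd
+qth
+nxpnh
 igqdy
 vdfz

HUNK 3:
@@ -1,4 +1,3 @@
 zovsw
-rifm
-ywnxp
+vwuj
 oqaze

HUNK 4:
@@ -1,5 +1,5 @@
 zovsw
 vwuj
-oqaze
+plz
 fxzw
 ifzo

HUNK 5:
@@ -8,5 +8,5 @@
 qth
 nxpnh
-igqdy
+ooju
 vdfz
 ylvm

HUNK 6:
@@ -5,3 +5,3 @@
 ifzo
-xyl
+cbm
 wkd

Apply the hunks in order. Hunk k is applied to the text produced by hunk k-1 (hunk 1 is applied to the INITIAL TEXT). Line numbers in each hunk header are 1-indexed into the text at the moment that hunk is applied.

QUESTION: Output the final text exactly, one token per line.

Answer: zovsw
vwuj
plz
fxzw
ifzo
cbm
wkd
qth
nxpnh
ooju
vdfz
ylvm
thwls

Derivation:
Hunk 1: at line 12 remove [oza] add [ylvm] -> 14 lines: zovsw rifm ywnxp oqaze fxzw ifzo xyl lcp ccl oxhx igqdy vdfz ylvm thwls
Hunk 2: at line 6 remove [lcp,ccl,oxhx] add [wkd,qth,nxpnh] -> 14 lines: zovsw rifm ywnxp oqaze fxzw ifzo xyl wkd qth nxpnh igqdy vdfz ylvm thwls
Hunk 3: at line 1 remove [rifm,ywnxp] add [vwuj] -> 13 lines: zovsw vwuj oqaze fxzw ifzo xyl wkd qth nxpnh igqdy vdfz ylvm thwls
Hunk 4: at line 1 remove [oqaze] add [plz] -> 13 lines: zovsw vwuj plz fxzw ifzo xyl wkd qth nxpnh igqdy vdfz ylvm thwls
Hunk 5: at line 8 remove [igqdy] add [ooju] -> 13 lines: zovsw vwuj plz fxzw ifzo xyl wkd qth nxpnh ooju vdfz ylvm thwls
Hunk 6: at line 5 remove [xyl] add [cbm] -> 13 lines: zovsw vwuj plz fxzw ifzo cbm wkd qth nxpnh ooju vdfz ylvm thwls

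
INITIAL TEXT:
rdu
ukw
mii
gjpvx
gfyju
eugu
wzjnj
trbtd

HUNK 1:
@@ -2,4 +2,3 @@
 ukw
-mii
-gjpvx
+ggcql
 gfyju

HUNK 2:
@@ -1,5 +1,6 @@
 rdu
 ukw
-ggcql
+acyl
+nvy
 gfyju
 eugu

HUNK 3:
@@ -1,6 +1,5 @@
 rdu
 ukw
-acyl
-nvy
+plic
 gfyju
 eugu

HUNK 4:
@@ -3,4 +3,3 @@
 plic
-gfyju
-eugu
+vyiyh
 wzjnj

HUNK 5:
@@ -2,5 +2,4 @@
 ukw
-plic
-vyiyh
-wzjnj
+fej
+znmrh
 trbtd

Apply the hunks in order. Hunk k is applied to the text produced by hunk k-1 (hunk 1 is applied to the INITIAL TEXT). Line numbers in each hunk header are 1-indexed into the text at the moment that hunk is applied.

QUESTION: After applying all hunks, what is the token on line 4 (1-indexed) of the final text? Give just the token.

Hunk 1: at line 2 remove [mii,gjpvx] add [ggcql] -> 7 lines: rdu ukw ggcql gfyju eugu wzjnj trbtd
Hunk 2: at line 1 remove [ggcql] add [acyl,nvy] -> 8 lines: rdu ukw acyl nvy gfyju eugu wzjnj trbtd
Hunk 3: at line 1 remove [acyl,nvy] add [plic] -> 7 lines: rdu ukw plic gfyju eugu wzjnj trbtd
Hunk 4: at line 3 remove [gfyju,eugu] add [vyiyh] -> 6 lines: rdu ukw plic vyiyh wzjnj trbtd
Hunk 5: at line 2 remove [plic,vyiyh,wzjnj] add [fej,znmrh] -> 5 lines: rdu ukw fej znmrh trbtd
Final line 4: znmrh

Answer: znmrh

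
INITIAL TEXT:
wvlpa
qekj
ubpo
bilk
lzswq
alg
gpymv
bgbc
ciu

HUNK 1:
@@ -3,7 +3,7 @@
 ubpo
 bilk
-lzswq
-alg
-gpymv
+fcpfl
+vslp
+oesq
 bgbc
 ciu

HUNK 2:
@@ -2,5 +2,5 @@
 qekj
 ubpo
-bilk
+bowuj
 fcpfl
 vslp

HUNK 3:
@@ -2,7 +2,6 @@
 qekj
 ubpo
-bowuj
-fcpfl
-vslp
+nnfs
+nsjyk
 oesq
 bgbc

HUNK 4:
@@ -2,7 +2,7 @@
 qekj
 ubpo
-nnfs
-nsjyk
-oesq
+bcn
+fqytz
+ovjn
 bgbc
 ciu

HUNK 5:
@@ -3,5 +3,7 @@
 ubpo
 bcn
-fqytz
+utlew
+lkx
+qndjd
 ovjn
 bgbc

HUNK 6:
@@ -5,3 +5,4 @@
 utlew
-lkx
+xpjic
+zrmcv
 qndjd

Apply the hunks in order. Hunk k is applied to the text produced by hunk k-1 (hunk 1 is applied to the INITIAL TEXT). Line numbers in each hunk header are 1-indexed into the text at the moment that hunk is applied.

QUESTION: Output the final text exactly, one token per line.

Answer: wvlpa
qekj
ubpo
bcn
utlew
xpjic
zrmcv
qndjd
ovjn
bgbc
ciu

Derivation:
Hunk 1: at line 3 remove [lzswq,alg,gpymv] add [fcpfl,vslp,oesq] -> 9 lines: wvlpa qekj ubpo bilk fcpfl vslp oesq bgbc ciu
Hunk 2: at line 2 remove [bilk] add [bowuj] -> 9 lines: wvlpa qekj ubpo bowuj fcpfl vslp oesq bgbc ciu
Hunk 3: at line 2 remove [bowuj,fcpfl,vslp] add [nnfs,nsjyk] -> 8 lines: wvlpa qekj ubpo nnfs nsjyk oesq bgbc ciu
Hunk 4: at line 2 remove [nnfs,nsjyk,oesq] add [bcn,fqytz,ovjn] -> 8 lines: wvlpa qekj ubpo bcn fqytz ovjn bgbc ciu
Hunk 5: at line 3 remove [fqytz] add [utlew,lkx,qndjd] -> 10 lines: wvlpa qekj ubpo bcn utlew lkx qndjd ovjn bgbc ciu
Hunk 6: at line 5 remove [lkx] add [xpjic,zrmcv] -> 11 lines: wvlpa qekj ubpo bcn utlew xpjic zrmcv qndjd ovjn bgbc ciu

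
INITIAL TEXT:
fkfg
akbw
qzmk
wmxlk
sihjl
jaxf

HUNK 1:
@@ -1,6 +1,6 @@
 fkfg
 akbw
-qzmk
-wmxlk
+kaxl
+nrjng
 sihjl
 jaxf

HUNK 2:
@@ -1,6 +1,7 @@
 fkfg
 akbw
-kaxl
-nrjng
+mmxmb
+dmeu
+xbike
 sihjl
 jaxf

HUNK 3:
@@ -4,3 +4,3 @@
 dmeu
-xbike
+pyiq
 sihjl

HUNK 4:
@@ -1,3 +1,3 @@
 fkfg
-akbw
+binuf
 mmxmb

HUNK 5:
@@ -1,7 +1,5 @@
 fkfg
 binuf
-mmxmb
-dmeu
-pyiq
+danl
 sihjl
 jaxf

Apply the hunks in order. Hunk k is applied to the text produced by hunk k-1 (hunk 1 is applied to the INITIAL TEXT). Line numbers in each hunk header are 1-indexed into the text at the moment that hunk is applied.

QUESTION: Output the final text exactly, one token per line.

Answer: fkfg
binuf
danl
sihjl
jaxf

Derivation:
Hunk 1: at line 1 remove [qzmk,wmxlk] add [kaxl,nrjng] -> 6 lines: fkfg akbw kaxl nrjng sihjl jaxf
Hunk 2: at line 1 remove [kaxl,nrjng] add [mmxmb,dmeu,xbike] -> 7 lines: fkfg akbw mmxmb dmeu xbike sihjl jaxf
Hunk 3: at line 4 remove [xbike] add [pyiq] -> 7 lines: fkfg akbw mmxmb dmeu pyiq sihjl jaxf
Hunk 4: at line 1 remove [akbw] add [binuf] -> 7 lines: fkfg binuf mmxmb dmeu pyiq sihjl jaxf
Hunk 5: at line 1 remove [mmxmb,dmeu,pyiq] add [danl] -> 5 lines: fkfg binuf danl sihjl jaxf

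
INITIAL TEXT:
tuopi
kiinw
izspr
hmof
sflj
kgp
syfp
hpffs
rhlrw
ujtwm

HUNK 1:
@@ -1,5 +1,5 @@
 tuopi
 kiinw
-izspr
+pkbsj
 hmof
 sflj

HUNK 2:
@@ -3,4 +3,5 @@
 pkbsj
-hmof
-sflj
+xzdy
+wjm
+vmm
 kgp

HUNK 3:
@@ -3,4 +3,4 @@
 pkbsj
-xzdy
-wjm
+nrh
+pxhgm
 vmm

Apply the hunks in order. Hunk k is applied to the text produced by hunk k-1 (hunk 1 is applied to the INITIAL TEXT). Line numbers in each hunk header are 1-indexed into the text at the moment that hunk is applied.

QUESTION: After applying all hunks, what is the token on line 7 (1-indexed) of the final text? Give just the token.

Answer: kgp

Derivation:
Hunk 1: at line 1 remove [izspr] add [pkbsj] -> 10 lines: tuopi kiinw pkbsj hmof sflj kgp syfp hpffs rhlrw ujtwm
Hunk 2: at line 3 remove [hmof,sflj] add [xzdy,wjm,vmm] -> 11 lines: tuopi kiinw pkbsj xzdy wjm vmm kgp syfp hpffs rhlrw ujtwm
Hunk 3: at line 3 remove [xzdy,wjm] add [nrh,pxhgm] -> 11 lines: tuopi kiinw pkbsj nrh pxhgm vmm kgp syfp hpffs rhlrw ujtwm
Final line 7: kgp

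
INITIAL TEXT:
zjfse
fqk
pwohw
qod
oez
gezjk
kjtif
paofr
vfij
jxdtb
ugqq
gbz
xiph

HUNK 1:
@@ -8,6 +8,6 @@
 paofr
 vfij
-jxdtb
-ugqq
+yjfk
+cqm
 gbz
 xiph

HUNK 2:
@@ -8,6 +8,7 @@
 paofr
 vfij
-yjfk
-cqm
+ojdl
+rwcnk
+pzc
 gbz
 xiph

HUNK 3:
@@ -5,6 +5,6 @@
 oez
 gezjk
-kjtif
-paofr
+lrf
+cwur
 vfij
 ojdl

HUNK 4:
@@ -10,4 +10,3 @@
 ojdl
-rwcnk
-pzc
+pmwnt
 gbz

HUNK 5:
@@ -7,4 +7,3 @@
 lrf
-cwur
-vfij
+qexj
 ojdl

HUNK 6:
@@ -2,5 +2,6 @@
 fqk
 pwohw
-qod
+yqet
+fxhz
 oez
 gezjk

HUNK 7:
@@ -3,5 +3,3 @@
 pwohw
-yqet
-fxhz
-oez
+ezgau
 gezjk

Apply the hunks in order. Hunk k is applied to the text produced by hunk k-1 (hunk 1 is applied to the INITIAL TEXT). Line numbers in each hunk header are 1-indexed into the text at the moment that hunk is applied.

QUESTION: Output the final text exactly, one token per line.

Answer: zjfse
fqk
pwohw
ezgau
gezjk
lrf
qexj
ojdl
pmwnt
gbz
xiph

Derivation:
Hunk 1: at line 8 remove [jxdtb,ugqq] add [yjfk,cqm] -> 13 lines: zjfse fqk pwohw qod oez gezjk kjtif paofr vfij yjfk cqm gbz xiph
Hunk 2: at line 8 remove [yjfk,cqm] add [ojdl,rwcnk,pzc] -> 14 lines: zjfse fqk pwohw qod oez gezjk kjtif paofr vfij ojdl rwcnk pzc gbz xiph
Hunk 3: at line 5 remove [kjtif,paofr] add [lrf,cwur] -> 14 lines: zjfse fqk pwohw qod oez gezjk lrf cwur vfij ojdl rwcnk pzc gbz xiph
Hunk 4: at line 10 remove [rwcnk,pzc] add [pmwnt] -> 13 lines: zjfse fqk pwohw qod oez gezjk lrf cwur vfij ojdl pmwnt gbz xiph
Hunk 5: at line 7 remove [cwur,vfij] add [qexj] -> 12 lines: zjfse fqk pwohw qod oez gezjk lrf qexj ojdl pmwnt gbz xiph
Hunk 6: at line 2 remove [qod] add [yqet,fxhz] -> 13 lines: zjfse fqk pwohw yqet fxhz oez gezjk lrf qexj ojdl pmwnt gbz xiph
Hunk 7: at line 3 remove [yqet,fxhz,oez] add [ezgau] -> 11 lines: zjfse fqk pwohw ezgau gezjk lrf qexj ojdl pmwnt gbz xiph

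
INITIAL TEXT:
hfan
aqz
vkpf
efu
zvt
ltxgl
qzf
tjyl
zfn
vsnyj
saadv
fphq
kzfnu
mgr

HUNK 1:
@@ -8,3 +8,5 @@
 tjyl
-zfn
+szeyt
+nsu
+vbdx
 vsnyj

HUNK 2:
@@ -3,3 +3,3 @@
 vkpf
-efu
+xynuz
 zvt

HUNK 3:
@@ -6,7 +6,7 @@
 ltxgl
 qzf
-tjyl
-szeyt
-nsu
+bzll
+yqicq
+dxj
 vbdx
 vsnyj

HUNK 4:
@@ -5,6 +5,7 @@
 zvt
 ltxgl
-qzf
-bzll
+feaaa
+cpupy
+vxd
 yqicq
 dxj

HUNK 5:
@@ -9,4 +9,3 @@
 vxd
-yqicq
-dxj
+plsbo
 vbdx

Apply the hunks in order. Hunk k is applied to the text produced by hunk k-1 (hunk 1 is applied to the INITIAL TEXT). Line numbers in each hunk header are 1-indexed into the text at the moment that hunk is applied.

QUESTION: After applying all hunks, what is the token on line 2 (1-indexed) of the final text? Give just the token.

Answer: aqz

Derivation:
Hunk 1: at line 8 remove [zfn] add [szeyt,nsu,vbdx] -> 16 lines: hfan aqz vkpf efu zvt ltxgl qzf tjyl szeyt nsu vbdx vsnyj saadv fphq kzfnu mgr
Hunk 2: at line 3 remove [efu] add [xynuz] -> 16 lines: hfan aqz vkpf xynuz zvt ltxgl qzf tjyl szeyt nsu vbdx vsnyj saadv fphq kzfnu mgr
Hunk 3: at line 6 remove [tjyl,szeyt,nsu] add [bzll,yqicq,dxj] -> 16 lines: hfan aqz vkpf xynuz zvt ltxgl qzf bzll yqicq dxj vbdx vsnyj saadv fphq kzfnu mgr
Hunk 4: at line 5 remove [qzf,bzll] add [feaaa,cpupy,vxd] -> 17 lines: hfan aqz vkpf xynuz zvt ltxgl feaaa cpupy vxd yqicq dxj vbdx vsnyj saadv fphq kzfnu mgr
Hunk 5: at line 9 remove [yqicq,dxj] add [plsbo] -> 16 lines: hfan aqz vkpf xynuz zvt ltxgl feaaa cpupy vxd plsbo vbdx vsnyj saadv fphq kzfnu mgr
Final line 2: aqz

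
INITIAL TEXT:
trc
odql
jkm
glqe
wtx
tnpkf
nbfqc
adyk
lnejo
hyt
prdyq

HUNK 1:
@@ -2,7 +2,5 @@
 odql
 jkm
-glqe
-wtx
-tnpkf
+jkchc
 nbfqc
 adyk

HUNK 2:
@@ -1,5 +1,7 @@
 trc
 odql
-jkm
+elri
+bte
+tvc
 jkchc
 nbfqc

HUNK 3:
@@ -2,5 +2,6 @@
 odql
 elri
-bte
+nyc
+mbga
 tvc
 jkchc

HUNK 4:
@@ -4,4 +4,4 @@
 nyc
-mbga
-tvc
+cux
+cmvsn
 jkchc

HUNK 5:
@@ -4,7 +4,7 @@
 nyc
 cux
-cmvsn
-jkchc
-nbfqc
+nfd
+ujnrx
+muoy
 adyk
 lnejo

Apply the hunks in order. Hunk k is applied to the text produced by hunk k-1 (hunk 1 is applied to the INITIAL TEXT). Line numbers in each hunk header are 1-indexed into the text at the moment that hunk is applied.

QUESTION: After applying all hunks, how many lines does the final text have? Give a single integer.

Answer: 12

Derivation:
Hunk 1: at line 2 remove [glqe,wtx,tnpkf] add [jkchc] -> 9 lines: trc odql jkm jkchc nbfqc adyk lnejo hyt prdyq
Hunk 2: at line 1 remove [jkm] add [elri,bte,tvc] -> 11 lines: trc odql elri bte tvc jkchc nbfqc adyk lnejo hyt prdyq
Hunk 3: at line 2 remove [bte] add [nyc,mbga] -> 12 lines: trc odql elri nyc mbga tvc jkchc nbfqc adyk lnejo hyt prdyq
Hunk 4: at line 4 remove [mbga,tvc] add [cux,cmvsn] -> 12 lines: trc odql elri nyc cux cmvsn jkchc nbfqc adyk lnejo hyt prdyq
Hunk 5: at line 4 remove [cmvsn,jkchc,nbfqc] add [nfd,ujnrx,muoy] -> 12 lines: trc odql elri nyc cux nfd ujnrx muoy adyk lnejo hyt prdyq
Final line count: 12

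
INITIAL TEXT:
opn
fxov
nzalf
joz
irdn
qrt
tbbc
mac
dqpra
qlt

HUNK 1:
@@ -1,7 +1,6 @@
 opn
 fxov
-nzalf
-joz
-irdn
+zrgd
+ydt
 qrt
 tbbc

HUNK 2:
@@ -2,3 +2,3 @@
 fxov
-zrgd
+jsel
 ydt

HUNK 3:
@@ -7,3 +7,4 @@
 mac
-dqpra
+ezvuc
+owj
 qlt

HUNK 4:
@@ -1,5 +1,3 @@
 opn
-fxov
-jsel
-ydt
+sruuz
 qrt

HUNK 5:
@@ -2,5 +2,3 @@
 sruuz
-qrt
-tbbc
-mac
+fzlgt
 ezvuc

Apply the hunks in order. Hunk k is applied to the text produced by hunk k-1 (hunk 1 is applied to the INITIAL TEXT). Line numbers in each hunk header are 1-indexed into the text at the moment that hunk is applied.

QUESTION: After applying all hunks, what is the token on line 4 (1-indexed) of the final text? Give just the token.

Hunk 1: at line 1 remove [nzalf,joz,irdn] add [zrgd,ydt] -> 9 lines: opn fxov zrgd ydt qrt tbbc mac dqpra qlt
Hunk 2: at line 2 remove [zrgd] add [jsel] -> 9 lines: opn fxov jsel ydt qrt tbbc mac dqpra qlt
Hunk 3: at line 7 remove [dqpra] add [ezvuc,owj] -> 10 lines: opn fxov jsel ydt qrt tbbc mac ezvuc owj qlt
Hunk 4: at line 1 remove [fxov,jsel,ydt] add [sruuz] -> 8 lines: opn sruuz qrt tbbc mac ezvuc owj qlt
Hunk 5: at line 2 remove [qrt,tbbc,mac] add [fzlgt] -> 6 lines: opn sruuz fzlgt ezvuc owj qlt
Final line 4: ezvuc

Answer: ezvuc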